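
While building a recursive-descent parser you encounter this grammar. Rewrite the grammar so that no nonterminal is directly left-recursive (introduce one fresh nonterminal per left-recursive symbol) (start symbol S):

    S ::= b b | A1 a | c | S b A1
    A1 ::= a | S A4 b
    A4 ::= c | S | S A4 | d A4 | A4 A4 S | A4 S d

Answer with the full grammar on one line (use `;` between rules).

S ::= b b S' | A1 a S' | c S'; A1 ::= a | S A4 b; A4 ::= c A4' | S A4' | S A4 A4' | d A4 A4'; S' ::= b A1 S' | ε; A4' ::= A4 S A4' | S d A4' | ε

S, A4 are directly left-recursive.
For S: α = {b A1}, β = {b b, A1 a, c}. Rewrite as S → β S' and S' → α S' | ε.
For A4: α = {A4 S, S d}, β = {c, S, S A4, d A4}. Rewrite as A4 → β A4' and A4' → α A4' | ε.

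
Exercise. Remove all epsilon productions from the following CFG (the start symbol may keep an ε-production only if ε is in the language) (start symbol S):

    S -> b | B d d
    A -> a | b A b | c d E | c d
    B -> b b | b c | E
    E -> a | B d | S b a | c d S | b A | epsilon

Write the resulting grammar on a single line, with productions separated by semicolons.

The nullable symbols are {B, E}.
ε ∉ L(G), so no ε-production is kept.
Expand every rule over subsets of its nullable positions: S → B d d gives B d d | d d. A → c d E gives c d E | c d. E → B d gives B d | d.

S -> b | B d d | d d; A -> a | b A b | c d E | c d; B -> b b | b c | E; E -> a | B d | d | S b a | c d S | b A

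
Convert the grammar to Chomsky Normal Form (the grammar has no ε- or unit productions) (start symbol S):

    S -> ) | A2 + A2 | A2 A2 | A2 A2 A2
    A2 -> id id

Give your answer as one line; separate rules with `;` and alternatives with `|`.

S -> ) | A2 Y1 | A2 A2 | A2 Y2; A2 -> X2 X2; X1 -> +; X2 -> id; Y1 -> X1 A2; Y2 -> A2 A2

Introduce a nonterminal for each terminal appearing in a rule of length ≥ 2: X1 → +, X2 → id.
Binarize each right-hand side of length ≥ 3 by chaining fresh nonterminals (Y1, Y2, …): affected rules were S → A2 X1 A2; S → A2 A2 A2.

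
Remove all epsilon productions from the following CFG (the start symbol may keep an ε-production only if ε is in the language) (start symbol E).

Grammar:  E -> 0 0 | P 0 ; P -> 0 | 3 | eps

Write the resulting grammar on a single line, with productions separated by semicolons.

The nullable symbols are {P}.
ε ∉ L(G), so no ε-production is kept.
Expand every rule over subsets of its nullable positions: E → P 0 gives P 0 | 0.

E -> 0 0 | P 0 | 0; P -> 0 | 3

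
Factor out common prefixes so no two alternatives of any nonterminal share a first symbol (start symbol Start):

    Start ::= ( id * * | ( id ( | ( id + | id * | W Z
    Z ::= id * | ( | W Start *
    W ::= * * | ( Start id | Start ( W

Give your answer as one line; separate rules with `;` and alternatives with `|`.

Start has alternatives sharing prefix '( id': factor to Start → ( id Start1 with Start1 → * * | ( | +.

Start ::= id * | W Z | ( id Start1; Z ::= id * | ( | W Start *; W ::= * * | ( Start id | Start ( W; Start1 ::= * * | ( | +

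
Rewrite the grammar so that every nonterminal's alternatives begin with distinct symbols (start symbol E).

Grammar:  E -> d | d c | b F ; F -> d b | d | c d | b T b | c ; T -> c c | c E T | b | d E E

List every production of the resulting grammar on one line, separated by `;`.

E -> b F | d E'; F -> b T b | d F' | c F''; T -> b | d E E | c T'; E' -> ε | c; F' -> b | ε; F'' -> d | ε; T' -> c | E T

E has alternatives sharing prefix 'd': factor to E → d E' with E' → ε | c.
F has alternatives sharing prefix 'd': factor to F → d F' with F' → b | ε.
F has alternatives sharing prefix 'c': factor to F → c F'' with F'' → d | ε.
T has alternatives sharing prefix 'c': factor to T → c T' with T' → c | E T.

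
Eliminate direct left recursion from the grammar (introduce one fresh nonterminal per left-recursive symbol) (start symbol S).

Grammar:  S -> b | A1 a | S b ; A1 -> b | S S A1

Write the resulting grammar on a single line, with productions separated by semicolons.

S is directly left-recursive.
For S: α = {b}, β = {b, A1 a}. Rewrite as S → β S' and S' → α S' | ε.

S -> b S' | A1 a S'; A1 -> b | S S A1; S' -> b S' | epsilon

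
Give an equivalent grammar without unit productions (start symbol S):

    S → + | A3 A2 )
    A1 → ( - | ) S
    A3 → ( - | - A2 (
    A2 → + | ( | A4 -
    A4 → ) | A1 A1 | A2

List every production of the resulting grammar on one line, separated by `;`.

S → + | A3 A2 ); A1 → ( - | ) S; A3 → ( - | - A2 (; A2 → + | ( | A4 -; A4 → ) | A1 A1 | + | ( | A4 -

Unit pairs: A4 ⇒* {A2}.
For each unit pair (A, B), copy every non-unit production of B to A, then drop all unit productions.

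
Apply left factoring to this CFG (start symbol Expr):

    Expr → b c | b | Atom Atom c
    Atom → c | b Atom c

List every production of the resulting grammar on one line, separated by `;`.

Expr has alternatives sharing prefix 'b': factor to Expr → b Expr1 with Expr1 → c | ε.

Expr → Atom Atom c | b Expr1; Atom → c | b Atom c; Expr1 → c | eps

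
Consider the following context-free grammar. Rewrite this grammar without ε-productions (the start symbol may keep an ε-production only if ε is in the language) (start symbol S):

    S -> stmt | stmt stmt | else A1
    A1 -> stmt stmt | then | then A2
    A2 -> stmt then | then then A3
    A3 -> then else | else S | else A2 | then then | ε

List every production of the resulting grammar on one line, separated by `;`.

The nullable symbols are {A3}.
ε ∉ L(G), so no ε-production is kept.
For each production, add variants omitting each subset of nullable occurrences: A2 → then then A3 gives then then A3 | then then.

S -> stmt | stmt stmt | else A1; A1 -> stmt stmt | then | then A2; A2 -> stmt then | then then A3 | then then; A3 -> then else | else S | else A2 | then then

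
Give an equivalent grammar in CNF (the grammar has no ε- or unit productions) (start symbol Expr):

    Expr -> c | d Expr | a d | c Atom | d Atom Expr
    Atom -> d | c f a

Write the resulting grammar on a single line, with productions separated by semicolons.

Introduce a nonterminal for each terminal appearing in a rule of length ≥ 2: X1 → d, X2 → a, X3 → c, X4 → f.
Binarize each right-hand side of length ≥ 3 by chaining fresh nonterminals (Y1, Y2, …): affected rules were Expr → X1 Atom Expr; Atom → X3 X4 X2.

Expr -> c | X1 Expr | X2 X1 | X3 Atom | X1 Y1; Atom -> d | X3 Y2; X1 -> d; X2 -> a; X3 -> c; X4 -> f; Y1 -> Atom Expr; Y2 -> X4 X2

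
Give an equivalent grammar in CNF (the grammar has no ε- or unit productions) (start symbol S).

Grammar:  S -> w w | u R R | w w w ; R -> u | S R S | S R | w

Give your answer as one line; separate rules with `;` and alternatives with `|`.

Introduce a nonterminal for each terminal appearing in a rule of length ≥ 2: X1 → w, X2 → u.
Binarize each right-hand side of length ≥ 3 by chaining fresh nonterminals (Y1, Y2, …): affected rules were S → X2 R R; S → X1 X1 X1; R → S R S.

S -> X1 X1 | X2 Y1 | X1 Y2; R -> u | S Y3 | S R | w; X1 -> w; X2 -> u; Y1 -> R R; Y2 -> X1 X1; Y3 -> R S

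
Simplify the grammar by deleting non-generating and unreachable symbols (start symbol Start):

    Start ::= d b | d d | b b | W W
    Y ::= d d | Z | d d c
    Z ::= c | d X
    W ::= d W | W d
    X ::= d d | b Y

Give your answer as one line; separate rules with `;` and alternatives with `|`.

Start ::= d b | d d | b b

Generating nonterminals: {Start, X, Y, Z}.
Reachable from Start after that: {Start}.
Removed useless symbols: {W, X, Y, Z} and every production mentioning them.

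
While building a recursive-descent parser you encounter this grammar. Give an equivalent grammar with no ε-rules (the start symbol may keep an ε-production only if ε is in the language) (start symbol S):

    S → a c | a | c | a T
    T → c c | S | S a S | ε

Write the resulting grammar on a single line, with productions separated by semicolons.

Nullable nonterminals: {T}.
ε ∉ L(G), so no ε-production is kept.

S → a c | a | c | a T; T → c c | S | S a S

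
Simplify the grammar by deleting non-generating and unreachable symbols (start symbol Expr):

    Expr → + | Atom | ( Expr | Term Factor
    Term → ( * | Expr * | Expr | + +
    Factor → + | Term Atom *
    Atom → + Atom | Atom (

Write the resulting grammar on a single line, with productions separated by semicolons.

Generating nonterminals: {Expr, Factor, Term}.
Reachable from Expr after that: {Expr, Factor, Term}.
Removed useless symbols: {Atom} and every production mentioning them.

Expr → + | ( Expr | Term Factor; Term → ( * | Expr * | Expr | + +; Factor → +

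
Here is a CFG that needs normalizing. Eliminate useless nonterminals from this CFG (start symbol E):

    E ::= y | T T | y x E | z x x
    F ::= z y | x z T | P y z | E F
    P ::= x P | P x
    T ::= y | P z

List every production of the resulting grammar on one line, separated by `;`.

Generating nonterminals: {E, F, T}.
Reachable from E after that: {E, T}.
Removed useless symbols: {F, P} and every production mentioning them.

E ::= y | T T | y x E | z x x; T ::= y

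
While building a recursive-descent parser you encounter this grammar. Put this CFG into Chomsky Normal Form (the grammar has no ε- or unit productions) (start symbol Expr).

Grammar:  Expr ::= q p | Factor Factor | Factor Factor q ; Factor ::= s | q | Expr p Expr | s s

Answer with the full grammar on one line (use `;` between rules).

Introduce a nonterminal for each terminal appearing in a rule of length ≥ 2: X1 → q, X2 → p, X3 → s.
Binarize each right-hand side of length ≥ 3 by chaining fresh nonterminals (Y1, Y2, …): affected rules were Expr → Factor Factor X1; Factor → Expr X2 Expr.

Expr ::= X1 X2 | Factor Factor | Factor Y1; Factor ::= s | q | Expr Y2 | X3 X3; X1 ::= q; X2 ::= p; X3 ::= s; Y1 ::= Factor X1; Y2 ::= X2 Expr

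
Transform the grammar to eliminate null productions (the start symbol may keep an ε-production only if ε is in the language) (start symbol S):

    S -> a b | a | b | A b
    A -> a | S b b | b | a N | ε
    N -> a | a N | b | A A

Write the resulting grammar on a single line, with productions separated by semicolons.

The nullable symbols are {A, N}.
ε ∉ L(G), so no ε-production is kept.
For each production, add variants omitting each subset of nullable occurrences: N → A A gives A A | A.

S -> a b | a | b | A b; A -> a | S b b | b | a N; N -> a | a N | b | A A | A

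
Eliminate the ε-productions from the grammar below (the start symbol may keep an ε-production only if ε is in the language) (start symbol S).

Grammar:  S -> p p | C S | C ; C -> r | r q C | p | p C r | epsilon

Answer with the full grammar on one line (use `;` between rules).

Nullable set = {C, S}.
ε ∈ L(G) since S is nullable, so keep S → ε.
For each production, add variants omitting each subset of nullable occurrences: S → C S gives C S | C. C → r q C gives r q C | r q. C → p C r gives p C r | p r.

S -> p p | C S | C | ε; C -> r | r q C | r q | p | p C r | p r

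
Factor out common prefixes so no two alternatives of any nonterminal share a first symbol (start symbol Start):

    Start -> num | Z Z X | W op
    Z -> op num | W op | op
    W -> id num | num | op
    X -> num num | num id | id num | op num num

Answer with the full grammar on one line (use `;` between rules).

Start -> num | Z Z X | W op; Z -> W op | op Z1; W -> id num | num | op; X -> id num | op num num | num X1; Z1 -> num | ε; X1 -> num | id

Z has alternatives sharing prefix 'op': factor to Z → op Z1 with Z1 → num | ε.
X has alternatives sharing prefix 'num': factor to X → num X1 with X1 → num | id.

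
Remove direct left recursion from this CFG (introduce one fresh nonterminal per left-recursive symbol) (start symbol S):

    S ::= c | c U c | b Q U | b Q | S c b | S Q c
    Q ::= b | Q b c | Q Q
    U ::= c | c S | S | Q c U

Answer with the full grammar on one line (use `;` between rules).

Left recursion appears on S, Q.
For S: α = {c b, Q c}, β = {c, c U c, b Q U, b Q}. Rewrite as S → β S' and S' → α S' | ε.
For Q: α = {b c, Q}, β = {b}. Rewrite as Q → β Q' and Q' → α Q' | ε.

S ::= c S' | c U c S' | b Q U S' | b Q S'; Q ::= b Q'; U ::= c | c S | S | Q c U; S' ::= c b S' | Q c S' | ε; Q' ::= b c Q' | Q Q' | ε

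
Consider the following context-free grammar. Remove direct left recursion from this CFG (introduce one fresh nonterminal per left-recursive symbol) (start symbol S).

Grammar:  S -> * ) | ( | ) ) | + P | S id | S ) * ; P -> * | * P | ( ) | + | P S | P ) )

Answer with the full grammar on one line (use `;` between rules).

S, P are directly left-recursive.
For S: α = {id, ) *}, β = {* ), (, ) ), + P}. Rewrite as S → β S' and S' → α S' | ε.
For P: α = {S, ) )}, β = {*, * P, ( ), +}. Rewrite as P → β P' and P' → α P' | ε.

S -> * ) S' | ( S' | ) ) S' | + P S'; P -> * P' | * P P' | ( ) P' | + P'; S' -> id S' | ) * S' | ε; P' -> S P' | ) ) P' | ε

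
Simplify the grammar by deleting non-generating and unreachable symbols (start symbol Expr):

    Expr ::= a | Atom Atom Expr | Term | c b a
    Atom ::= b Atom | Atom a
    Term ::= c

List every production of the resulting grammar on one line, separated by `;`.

Generating nonterminals: {Expr, Term}.
Reachable from Expr after that: {Expr, Term}.
Removed useless symbols: {Atom} and every production mentioning them.

Expr ::= a | Term | c b a; Term ::= c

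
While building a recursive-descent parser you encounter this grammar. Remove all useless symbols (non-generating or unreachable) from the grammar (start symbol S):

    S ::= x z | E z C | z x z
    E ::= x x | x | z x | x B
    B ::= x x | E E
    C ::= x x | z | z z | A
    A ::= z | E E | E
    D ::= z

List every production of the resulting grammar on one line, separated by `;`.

S ::= x z | E z C | z x z; E ::= x x | x | z x | x B; B ::= x x | E E; C ::= x x | z | z z | A; A ::= z | E E | E

Generating nonterminals: {A, B, C, D, E, S}.
Reachable from S after that: {A, B, C, E, S}.
Removed useless symbols: {D} and every production mentioning them.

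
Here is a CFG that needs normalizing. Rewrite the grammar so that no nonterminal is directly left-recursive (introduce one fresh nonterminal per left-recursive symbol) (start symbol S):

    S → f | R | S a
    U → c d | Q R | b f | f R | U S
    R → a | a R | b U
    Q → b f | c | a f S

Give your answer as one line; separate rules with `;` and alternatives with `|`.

S → f S' | R S'; U → c d U' | Q R U' | b f U' | f R U'; R → a | a R | b U; Q → b f | c | a f S; S' → a S' | ε; U' → S U' | ε

S, U are directly left-recursive.
For S: α = {a}, β = {f, R}. Rewrite as S → β S' and S' → α S' | ε.
For U: α = {S}, β = {c d, Q R, b f, f R}. Rewrite as U → β U' and U' → α U' | ε.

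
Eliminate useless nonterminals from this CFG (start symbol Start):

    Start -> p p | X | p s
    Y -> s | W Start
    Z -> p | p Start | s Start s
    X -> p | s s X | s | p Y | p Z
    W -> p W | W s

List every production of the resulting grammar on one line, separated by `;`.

Start -> p p | X | p s; Y -> s; Z -> p | p Start | s Start s; X -> p | s s X | s | p Y | p Z

Generating nonterminals: {Start, X, Y, Z}.
Reachable from Start after that: {Start, X, Y, Z}.
Removed useless symbols: {W} and every production mentioning them.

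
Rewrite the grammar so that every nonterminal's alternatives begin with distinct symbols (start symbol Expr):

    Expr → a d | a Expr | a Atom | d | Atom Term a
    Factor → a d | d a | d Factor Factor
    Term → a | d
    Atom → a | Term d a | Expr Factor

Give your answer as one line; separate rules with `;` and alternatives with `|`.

Expr → d | Atom Term a | a Expr1; Factor → a d | d Factor1; Term → a | d; Atom → a | Term d a | Expr Factor; Expr1 → d | Expr | Atom; Factor1 → a | Factor Factor

Expr has alternatives sharing prefix 'a': factor to Expr → a Expr1 with Expr1 → d | Expr | Atom.
Factor has alternatives sharing prefix 'd': factor to Factor → d Factor1 with Factor1 → a | Factor Factor.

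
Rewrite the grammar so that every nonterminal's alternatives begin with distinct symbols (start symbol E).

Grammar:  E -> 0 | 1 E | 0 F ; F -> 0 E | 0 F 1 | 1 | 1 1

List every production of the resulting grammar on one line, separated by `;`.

E has alternatives sharing prefix '0': factor to E → 0 E' with E' → ε | F.
F has alternatives sharing prefix '0': factor to F → 0 F' with F' → E | F 1.
F has alternatives sharing prefix '1': factor to F → 1 F'' with F'' → ε | 1.

E -> 1 E | 0 E'; F -> 0 F' | 1 F''; E' -> ε | F; F' -> E | F 1; F'' -> ε | 1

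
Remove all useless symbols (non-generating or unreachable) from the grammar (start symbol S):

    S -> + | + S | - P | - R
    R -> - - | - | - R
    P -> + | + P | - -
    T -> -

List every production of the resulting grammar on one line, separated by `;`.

S -> + | + S | - P | - R; R -> - - | - | - R; P -> + | + P | - -

Generating nonterminals: {P, R, S, T}.
Reachable from S after that: {P, R, S}.
Removed useless symbols: {T} and every production mentioning them.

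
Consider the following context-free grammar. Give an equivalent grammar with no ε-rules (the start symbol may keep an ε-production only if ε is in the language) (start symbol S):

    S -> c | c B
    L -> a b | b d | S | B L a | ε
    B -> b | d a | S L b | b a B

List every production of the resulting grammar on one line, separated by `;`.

S -> c | c B; L -> a b | b d | S | B L a | B a; B -> b | d a | S L b | S b | b a B

The nullable symbols are {L}.
ε ∉ L(G), so no ε-production is kept.
Expand every rule over subsets of its nullable positions: L → B L a gives B L a | B a. B → S L b gives S L b | S b.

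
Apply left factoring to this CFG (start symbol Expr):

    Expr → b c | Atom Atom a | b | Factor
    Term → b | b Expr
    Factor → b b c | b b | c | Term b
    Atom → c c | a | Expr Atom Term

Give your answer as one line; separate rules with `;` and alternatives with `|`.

Expr → Atom Atom a | Factor | b Expr1; Term → b Term1; Factor → c | Term b | b b Factor1; Atom → c c | a | Expr Atom Term; Expr1 → c | ε; Term1 → ε | Expr; Factor1 → c | ε

Expr has alternatives sharing prefix 'b': factor to Expr → b Expr1 with Expr1 → c | ε.
Term has alternatives sharing prefix 'b': factor to Term → b Term1 with Term1 → ε | Expr.
Factor has alternatives sharing prefix 'b b': factor to Factor → b b Factor1 with Factor1 → c | ε.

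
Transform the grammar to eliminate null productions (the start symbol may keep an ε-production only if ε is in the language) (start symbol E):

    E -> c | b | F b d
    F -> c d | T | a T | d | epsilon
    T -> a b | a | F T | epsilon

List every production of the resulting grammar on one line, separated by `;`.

The nullable symbols are {F, T}.
ε ∉ L(G), so no ε-production is kept.
Expand every rule over subsets of its nullable positions: E → F b d gives F b d | b d. F → a T gives a T | a. T → F T gives F T | F.

E -> c | b | F b d | b d; F -> c d | T | a T | a | d; T -> a b | a | F T | F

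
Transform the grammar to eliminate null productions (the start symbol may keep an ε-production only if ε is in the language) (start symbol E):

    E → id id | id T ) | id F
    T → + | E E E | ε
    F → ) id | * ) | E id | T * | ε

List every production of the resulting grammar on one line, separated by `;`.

E → id id | id T ) | id ) | id F | id; T → + | E E E; F → ) id | * ) | E id | T * | *

Nullable set = {F, T}.
ε ∉ L(G), so no ε-production is kept.
Expand every rule over subsets of its nullable positions: E → id T ) gives id T ) | id ). E → id F gives id F | id. F → T * gives T * | *.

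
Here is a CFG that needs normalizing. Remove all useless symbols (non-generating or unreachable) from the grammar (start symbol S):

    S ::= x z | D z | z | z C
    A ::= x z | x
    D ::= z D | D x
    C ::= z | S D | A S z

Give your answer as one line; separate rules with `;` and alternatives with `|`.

Generating nonterminals: {A, C, S}.
Reachable from S after that: {A, C, S}.
Removed useless symbols: {D} and every production mentioning them.

S ::= x z | z | z C; A ::= x z | x; C ::= z | A S z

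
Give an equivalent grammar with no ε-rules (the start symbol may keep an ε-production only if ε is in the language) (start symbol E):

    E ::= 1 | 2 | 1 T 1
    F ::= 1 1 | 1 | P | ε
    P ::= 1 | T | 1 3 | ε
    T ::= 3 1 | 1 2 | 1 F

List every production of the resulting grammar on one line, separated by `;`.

Nullable set = {F, P}.
ε ∉ L(G), so no ε-production is kept.
Add the nullable-subset variants: T → 1 F gives 1 F | 1.

E ::= 1 | 2 | 1 T 1; F ::= 1 1 | 1 | P; P ::= 1 | T | 1 3; T ::= 3 1 | 1 2 | 1 F | 1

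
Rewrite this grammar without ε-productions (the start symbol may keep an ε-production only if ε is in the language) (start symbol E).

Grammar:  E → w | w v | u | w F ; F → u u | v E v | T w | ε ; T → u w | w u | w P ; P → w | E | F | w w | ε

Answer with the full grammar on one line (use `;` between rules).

Nullable nonterminals: {F, P}.
ε ∉ L(G), so no ε-production is kept.
Add the nullable-subset variants: T → w P gives w P | w.

E → w | w v | u | w F; F → u u | v E v | T w; T → u w | w u | w P | w; P → w | E | F | w w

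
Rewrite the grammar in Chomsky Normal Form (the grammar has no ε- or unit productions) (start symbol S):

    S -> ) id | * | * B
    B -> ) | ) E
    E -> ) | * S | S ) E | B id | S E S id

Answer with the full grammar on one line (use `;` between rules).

S -> X1 X2 | * | X3 B; B -> ) | X1 E; E -> ) | X3 S | S Y1 | B X2 | S Y2; X1 -> ); X2 -> id; X3 -> *; Y1 -> X1 E; Y2 -> E Y3; Y3 -> S X2

Introduce a nonterminal for each terminal appearing in a rule of length ≥ 2: X1 → ), X2 → id, X3 → *.
Binarize each right-hand side of length ≥ 3 by chaining fresh nonterminals (Y1, Y2, …): affected rules were E → S X1 E; E → S E S X2.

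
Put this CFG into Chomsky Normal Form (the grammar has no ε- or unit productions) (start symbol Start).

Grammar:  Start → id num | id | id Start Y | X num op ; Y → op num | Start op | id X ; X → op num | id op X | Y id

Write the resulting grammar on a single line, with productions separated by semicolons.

Introduce a nonterminal for each terminal appearing in a rule of length ≥ 2: X1 → id, X2 → num, X3 → op.
Binarize each right-hand side of length ≥ 3 by chaining fresh nonterminals (Y1, Y2, …): affected rules were Start → X1 Start Y; Start → X X2 X3; X → X1 X3 X.

Start → X1 X2 | id | X1 Y1 | X Y2; Y → X3 X2 | Start X3 | X1 X; X → X3 X2 | X1 Y3 | Y X1; X1 → id; X2 → num; X3 → op; Y1 → Start Y; Y2 → X2 X3; Y3 → X3 X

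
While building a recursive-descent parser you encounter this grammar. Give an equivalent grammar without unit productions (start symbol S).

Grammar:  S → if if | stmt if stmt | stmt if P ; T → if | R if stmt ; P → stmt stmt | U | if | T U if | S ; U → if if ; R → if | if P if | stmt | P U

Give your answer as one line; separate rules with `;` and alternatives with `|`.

Unit pairs: P ⇒* {S, U}.
For every A with A ⇒* B via unit rules, add B's non-unit alternatives to A; then delete every rule of the form X → Y.

S → if if | stmt if stmt | stmt if P; T → if | R if stmt; P → if if | stmt if stmt | stmt if P | stmt stmt | if | T U if; U → if if; R → if | if P if | stmt | P U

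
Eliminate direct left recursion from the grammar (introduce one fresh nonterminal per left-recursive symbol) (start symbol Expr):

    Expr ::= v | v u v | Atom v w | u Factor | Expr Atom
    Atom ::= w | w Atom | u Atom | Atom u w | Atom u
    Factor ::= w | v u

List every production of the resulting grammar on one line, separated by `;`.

Directly left-recursive nonterminals: Expr, Atom.
For Expr: α = {Atom}, β = {v, v u v, Atom v w, u Factor}. Rewrite as Expr → β Expr1 and Expr1 → α Expr1 | ε.
For Atom: α = {u w, u}, β = {w, w Atom, u Atom}. Rewrite as Atom → β Atom1 and Atom1 → α Atom1 | ε.

Expr ::= v Expr1 | v u v Expr1 | Atom v w Expr1 | u Factor Expr1; Atom ::= w Atom1 | w Atom Atom1 | u Atom Atom1; Factor ::= w | v u; Expr1 ::= Atom Expr1 | ε; Atom1 ::= u w Atom1 | u Atom1 | ε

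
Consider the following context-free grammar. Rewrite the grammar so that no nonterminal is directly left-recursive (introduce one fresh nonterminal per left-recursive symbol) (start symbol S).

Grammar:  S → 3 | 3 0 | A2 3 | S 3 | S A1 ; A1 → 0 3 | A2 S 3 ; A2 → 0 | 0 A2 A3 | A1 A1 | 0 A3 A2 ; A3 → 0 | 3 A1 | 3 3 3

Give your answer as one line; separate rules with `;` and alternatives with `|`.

S is directly left-recursive.
For S: α = {3, A1}, β = {3, 3 0, A2 3}. Rewrite as S → β S' and S' → α S' | ε.

S → 3 S' | 3 0 S' | A2 3 S'; A1 → 0 3 | A2 S 3; A2 → 0 | 0 A2 A3 | A1 A1 | 0 A3 A2; A3 → 0 | 3 A1 | 3 3 3; S' → 3 S' | A1 S' | ε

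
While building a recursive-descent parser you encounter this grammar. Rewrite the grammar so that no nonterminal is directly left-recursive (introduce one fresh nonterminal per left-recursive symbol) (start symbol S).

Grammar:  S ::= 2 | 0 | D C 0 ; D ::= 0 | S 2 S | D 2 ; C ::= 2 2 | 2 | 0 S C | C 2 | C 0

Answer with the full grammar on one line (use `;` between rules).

Left recursion appears on D, C.
For D: α = {2}, β = {0, S 2 S}. Rewrite as D → β D' and D' → α D' | ε.
For C: α = {2, 0}, β = {2 2, 2, 0 S C}. Rewrite as C → β C' and C' → α C' | ε.

S ::= 2 | 0 | D C 0; D ::= 0 D' | S 2 S D'; C ::= 2 2 C' | 2 C' | 0 S C C'; D' ::= 2 D' | ε; C' ::= 2 C' | 0 C' | ε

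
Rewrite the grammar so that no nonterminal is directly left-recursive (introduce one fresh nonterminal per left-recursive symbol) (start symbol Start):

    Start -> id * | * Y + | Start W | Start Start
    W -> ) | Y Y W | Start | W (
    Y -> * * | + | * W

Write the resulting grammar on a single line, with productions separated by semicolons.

Directly left-recursive nonterminals: Start, W.
For Start: α = {W, Start}, β = {id *, * Y +}. Rewrite as Start → β Start1 and Start1 → α Start1 | ε.
For W: α = {(}, β = {), Y Y W, Start}. Rewrite as W → β W1 and W1 → α W1 | ε.

Start -> id * Start1 | * Y + Start1; W -> ) W1 | Y Y W W1 | Start W1; Y -> * * | + | * W; Start1 -> W Start1 | Start Start1 | ε; W1 -> ( W1 | ε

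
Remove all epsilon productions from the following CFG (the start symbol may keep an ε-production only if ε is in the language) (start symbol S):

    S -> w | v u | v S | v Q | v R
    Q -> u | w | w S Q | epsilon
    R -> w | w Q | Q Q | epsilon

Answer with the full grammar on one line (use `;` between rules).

S -> w | v u | v S | v Q | v | v R; Q -> u | w | w S Q | w S; R -> w | w Q | Q Q | Q

The nullable symbols are {Q, R}.
ε ∉ L(G), so no ε-production is kept.
Add the nullable-subset variants: S → v Q gives v Q | v. Q → w S Q gives w S Q | w S. R → Q Q gives Q Q | Q.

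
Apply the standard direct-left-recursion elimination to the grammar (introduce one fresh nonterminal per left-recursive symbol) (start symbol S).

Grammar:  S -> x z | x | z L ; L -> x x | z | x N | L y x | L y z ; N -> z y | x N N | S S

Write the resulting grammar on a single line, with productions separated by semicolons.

S -> x z | x | z L; L -> x x L' | z L' | x N L'; N -> z y | x N N | S S; L' -> y x L' | y z L' | ε

L is directly left-recursive.
For L: α = {y x, y z}, β = {x x, z, x N}. Rewrite as L → β L' and L' → α L' | ε.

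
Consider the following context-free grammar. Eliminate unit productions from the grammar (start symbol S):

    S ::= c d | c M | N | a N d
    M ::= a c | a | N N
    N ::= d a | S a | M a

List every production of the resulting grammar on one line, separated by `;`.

Unit pairs: S ⇒* {N}.
For every A with A ⇒* B via unit rules, add B's non-unit alternatives to A; then delete every rule of the form X → Y.

S ::= c d | c M | a N d | d a | S a | M a; M ::= a c | a | N N; N ::= d a | S a | M a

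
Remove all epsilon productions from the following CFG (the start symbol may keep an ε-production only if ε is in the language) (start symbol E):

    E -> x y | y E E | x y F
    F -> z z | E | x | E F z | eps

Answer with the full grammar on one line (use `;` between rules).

E -> x y | y E E | x y F; F -> z z | E | x | E F z | E z

Nullable set = {F}.
ε ∉ L(G), so no ε-production is kept.
Add the nullable-subset variants: F → E F z gives E F z | E z.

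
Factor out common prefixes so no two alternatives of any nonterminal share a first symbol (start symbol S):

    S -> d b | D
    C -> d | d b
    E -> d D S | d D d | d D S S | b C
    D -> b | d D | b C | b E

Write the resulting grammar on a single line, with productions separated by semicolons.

C has alternatives sharing prefix 'd': factor to C → d C' with C' → ε | b.
E has alternatives sharing prefix 'd D': factor to E → d D E' with E' → S | d | S S.
D has alternatives sharing prefix 'b': factor to D → b D' with D' → ε | C | E.
E' has alternatives sharing prefix 'S': factor to E' → S E'' with E'' → ε | S.

S -> d b | D; C -> d C'; E -> b C | d D E'; D -> d D | b D'; C' -> ε | b; E' -> d | S E''; D' -> ε | C | E; E'' -> ε | S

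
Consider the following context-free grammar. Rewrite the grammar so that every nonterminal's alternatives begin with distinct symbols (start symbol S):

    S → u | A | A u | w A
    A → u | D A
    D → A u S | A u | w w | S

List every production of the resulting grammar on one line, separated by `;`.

S has alternatives sharing prefix 'A': factor to S → A S' with S' → ε | u.
D has alternatives sharing prefix 'A u': factor to D → A u D' with D' → S | ε.

S → u | w A | A S'; A → u | D A; D → w w | S | A u D'; S' → epsilon | u; D' → S | epsilon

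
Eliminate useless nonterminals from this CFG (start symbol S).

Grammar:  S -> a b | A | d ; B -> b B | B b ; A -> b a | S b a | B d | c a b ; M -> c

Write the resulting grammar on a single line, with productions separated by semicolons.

Generating nonterminals: {A, M, S}.
Reachable from S after that: {A, S}.
Removed useless symbols: {B, M} and every production mentioning them.

S -> a b | A | d; A -> b a | S b a | c a b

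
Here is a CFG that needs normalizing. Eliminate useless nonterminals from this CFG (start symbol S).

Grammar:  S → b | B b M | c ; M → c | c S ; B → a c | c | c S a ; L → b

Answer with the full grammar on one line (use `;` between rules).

S → b | B b M | c; M → c | c S; B → a c | c | c S a

Generating nonterminals: {B, L, M, S}.
Reachable from S after that: {B, M, S}.
Removed useless symbols: {L} and every production mentioning them.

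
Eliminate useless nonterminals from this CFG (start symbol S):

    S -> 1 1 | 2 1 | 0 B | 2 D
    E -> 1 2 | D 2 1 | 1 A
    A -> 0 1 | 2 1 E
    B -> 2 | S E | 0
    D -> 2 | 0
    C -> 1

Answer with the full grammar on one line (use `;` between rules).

S -> 1 1 | 2 1 | 0 B | 2 D; E -> 1 2 | D 2 1 | 1 A; A -> 0 1 | 2 1 E; B -> 2 | S E | 0; D -> 2 | 0

Generating nonterminals: {A, B, C, D, E, S}.
Reachable from S after that: {A, B, D, E, S}.
Removed useless symbols: {C} and every production mentioning them.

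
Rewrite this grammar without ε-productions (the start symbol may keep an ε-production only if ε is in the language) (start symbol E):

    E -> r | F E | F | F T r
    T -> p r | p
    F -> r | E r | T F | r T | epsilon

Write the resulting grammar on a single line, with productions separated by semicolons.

E -> r | F E | F | F T r | T r | ε; T -> p r | p; F -> r | E r | T F | T | r T

Nullable set = {E, F}.
ε ∈ L(G) since E is nullable, so keep E → ε.
For each production, add variants omitting each subset of nullable occurrences: E → F E gives F E | F. E → F T r gives F T r | T r. F → T F gives T F | T.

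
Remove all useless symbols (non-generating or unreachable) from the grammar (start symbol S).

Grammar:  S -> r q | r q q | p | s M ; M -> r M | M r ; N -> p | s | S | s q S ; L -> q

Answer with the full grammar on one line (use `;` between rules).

Generating nonterminals: {L, N, S}.
Reachable from S after that: {S}.
Removed useless symbols: {L, M, N} and every production mentioning them.

S -> r q | r q q | p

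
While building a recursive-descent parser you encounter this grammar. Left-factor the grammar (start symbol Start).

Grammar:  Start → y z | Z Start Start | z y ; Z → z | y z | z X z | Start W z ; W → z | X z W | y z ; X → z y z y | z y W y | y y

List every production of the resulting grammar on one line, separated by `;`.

Start → y z | Z Start Start | z y; Z → y z | Start W z | z Z1; W → z | X z W | y z; X → y y | z y X1; Z1 → ε | X z; X1 → z y | W y

Z has alternatives sharing prefix 'z': factor to Z → z Z1 with Z1 → ε | X z.
X has alternatives sharing prefix 'z y': factor to X → z y X1 with X1 → z y | W y.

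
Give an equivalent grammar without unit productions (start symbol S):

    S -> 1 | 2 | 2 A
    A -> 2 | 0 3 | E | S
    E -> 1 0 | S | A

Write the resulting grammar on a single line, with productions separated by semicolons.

Unit pairs: A ⇒* {E, S}; E ⇒* {A, S}.
For every A with A ⇒* B via unit rules, add B's non-unit alternatives to A; then delete every rule of the form X → Y.

S -> 1 | 2 | 2 A; A -> 1 0 | 1 | 2 | 2 A | 0 3; E -> 1 0 | 1 | 2 | 2 A | 0 3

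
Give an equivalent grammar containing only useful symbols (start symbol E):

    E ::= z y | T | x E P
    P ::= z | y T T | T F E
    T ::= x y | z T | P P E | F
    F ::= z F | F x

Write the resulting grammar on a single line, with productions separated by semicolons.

E ::= z y | T | x E P; P ::= z | y T T; T ::= x y | z T | P P E

Generating nonterminals: {E, P, T}.
Reachable from E after that: {E, P, T}.
Removed useless symbols: {F} and every production mentioning them.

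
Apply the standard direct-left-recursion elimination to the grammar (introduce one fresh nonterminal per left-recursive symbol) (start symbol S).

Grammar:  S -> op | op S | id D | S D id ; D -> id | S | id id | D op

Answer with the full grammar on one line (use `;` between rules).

S -> op S' | op S S' | id D S'; D -> id D' | S D' | id id D'; S' -> D id S' | ε; D' -> op D' | ε

S, D are directly left-recursive.
For S: α = {D id}, β = {op, op S, id D}. Rewrite as S → β S' and S' → α S' | ε.
For D: α = {op}, β = {id, S, id id}. Rewrite as D → β D' and D' → α D' | ε.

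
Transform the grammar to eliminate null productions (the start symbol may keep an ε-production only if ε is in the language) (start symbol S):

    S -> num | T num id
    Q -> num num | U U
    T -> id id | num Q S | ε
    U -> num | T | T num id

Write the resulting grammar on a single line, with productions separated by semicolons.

Nullable nonterminals: {Q, T, U}.
ε ∉ L(G), so no ε-production is kept.
For each production, add variants omitting each subset of nullable occurrences: S → T num id gives T num id | num id. Q → U U gives U U | U. T → num Q S gives num Q S | num S. U → T num id gives T num id | num id.

S -> num | T num id | num id; Q -> num num | U U | U; T -> id id | num Q S | num S; U -> num | T | T num id | num id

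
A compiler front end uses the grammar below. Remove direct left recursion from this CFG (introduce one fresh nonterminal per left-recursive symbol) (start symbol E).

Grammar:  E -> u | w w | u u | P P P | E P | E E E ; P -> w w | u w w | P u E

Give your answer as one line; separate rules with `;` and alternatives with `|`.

E -> u E' | w w E' | u u E' | P P P E'; P -> w w P' | u w w P'; E' -> P E' | E E E' | ε; P' -> u E P' | ε

E, P are directly left-recursive.
For E: α = {P, E E}, β = {u, w w, u u, P P P}. Rewrite as E → β E' and E' → α E' | ε.
For P: α = {u E}, β = {w w, u w w}. Rewrite as P → β P' and P' → α P' | ε.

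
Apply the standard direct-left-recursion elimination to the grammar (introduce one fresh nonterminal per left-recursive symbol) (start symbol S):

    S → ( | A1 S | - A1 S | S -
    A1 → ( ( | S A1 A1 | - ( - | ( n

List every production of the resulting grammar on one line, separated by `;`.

S → ( S' | A1 S S' | - A1 S S'; A1 → ( ( | S A1 A1 | - ( - | ( n; S' → - S' | ε

S is directly left-recursive.
For S: α = {-}, β = {(, A1 S, - A1 S}. Rewrite as S → β S' and S' → α S' | ε.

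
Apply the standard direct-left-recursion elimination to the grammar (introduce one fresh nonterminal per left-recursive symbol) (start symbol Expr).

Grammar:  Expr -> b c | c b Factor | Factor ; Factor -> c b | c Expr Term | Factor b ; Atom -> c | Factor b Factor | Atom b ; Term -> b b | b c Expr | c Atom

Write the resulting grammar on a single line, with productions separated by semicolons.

Expr -> b c | c b Factor | Factor; Factor -> c b Factor1 | c Expr Term Factor1; Atom -> c Atom1 | Factor b Factor Atom1; Term -> b b | b c Expr | c Atom; Factor1 -> b Factor1 | ε; Atom1 -> b Atom1 | ε

Factor, Atom are directly left-recursive.
For Factor: α = {b}, β = {c b, c Expr Term}. Rewrite as Factor → β Factor1 and Factor1 → α Factor1 | ε.
For Atom: α = {b}, β = {c, Factor b Factor}. Rewrite as Atom → β Atom1 and Atom1 → α Atom1 | ε.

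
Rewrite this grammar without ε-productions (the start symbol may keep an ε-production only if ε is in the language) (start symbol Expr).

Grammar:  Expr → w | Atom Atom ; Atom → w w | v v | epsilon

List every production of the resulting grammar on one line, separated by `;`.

Expr → w | Atom Atom | Atom | epsilon; Atom → w w | v v

Nullable nonterminals: {Atom, Expr}.
ε ∈ L(G) since Expr is nullable, so keep Expr → ε.
Expand every rule over subsets of its nullable positions: Expr → Atom Atom gives Atom Atom | Atom.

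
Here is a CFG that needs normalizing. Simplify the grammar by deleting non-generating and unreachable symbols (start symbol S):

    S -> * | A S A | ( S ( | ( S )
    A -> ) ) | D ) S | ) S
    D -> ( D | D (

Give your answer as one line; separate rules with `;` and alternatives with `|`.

S -> * | A S A | ( S ( | ( S ); A -> ) ) | ) S

Generating nonterminals: {A, S}.
Reachable from S after that: {A, S}.
Removed useless symbols: {D} and every production mentioning them.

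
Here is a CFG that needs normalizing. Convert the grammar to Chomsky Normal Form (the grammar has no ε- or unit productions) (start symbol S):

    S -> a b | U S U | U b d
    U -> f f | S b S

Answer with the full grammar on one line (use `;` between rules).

S -> X1 X2 | U Y1 | U Y2; U -> X4 X4 | S Y3; X1 -> a; X2 -> b; X3 -> d; X4 -> f; Y1 -> S U; Y2 -> X2 X3; Y3 -> X2 S

Introduce a nonterminal for each terminal appearing in a rule of length ≥ 2: X1 → a, X2 → b, X3 → d, X4 → f.
Binarize each right-hand side of length ≥ 3 by chaining fresh nonterminals (Y1, Y2, …): affected rules were S → U S U; S → U X2 X3; U → S X2 S.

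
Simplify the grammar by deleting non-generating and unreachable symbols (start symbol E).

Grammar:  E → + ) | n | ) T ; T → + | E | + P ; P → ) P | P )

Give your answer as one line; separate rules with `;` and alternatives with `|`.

Generating nonterminals: {E, T}.
Reachable from E after that: {E, T}.
Removed useless symbols: {P} and every production mentioning them.

E → + ) | n | ) T; T → + | E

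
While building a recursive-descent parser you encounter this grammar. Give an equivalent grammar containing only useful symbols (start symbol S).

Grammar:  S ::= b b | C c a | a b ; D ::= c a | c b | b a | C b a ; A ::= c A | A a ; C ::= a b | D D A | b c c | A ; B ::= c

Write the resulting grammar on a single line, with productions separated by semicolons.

S ::= b b | C c a | a b; C ::= a b | b c c

Generating nonterminals: {B, C, D, S}.
Reachable from S after that: {C, S}.
Removed useless symbols: {A, B, D} and every production mentioning them.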